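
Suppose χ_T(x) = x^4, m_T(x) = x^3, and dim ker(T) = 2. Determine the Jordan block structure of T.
λ = 0: algebraic multiplicity 4 (exponent in χ_T), largest block size 3 (exponent in m_T), 2 blocks (geometric multiplicity). These force block sizes [3, 1].

Jordan blocks: (0, 3), (0, 1)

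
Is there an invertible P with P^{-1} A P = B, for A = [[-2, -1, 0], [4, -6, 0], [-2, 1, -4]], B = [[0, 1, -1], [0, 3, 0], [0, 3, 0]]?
No.

trace(A) = -12 but trace(B) = 3. The trace is a similarity invariant, so A and B are not similar.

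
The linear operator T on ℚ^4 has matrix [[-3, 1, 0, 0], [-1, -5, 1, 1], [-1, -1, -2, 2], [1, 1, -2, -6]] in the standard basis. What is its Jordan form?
J = [[-4, 1, 0, 0], [0, -4, 1, 0], [0, 0, -4, 0], [0, 0, 0, -4]]

The characteristic polynomial is det(xI - A) = (x + 4)^4, so the eigenvalues are -4 (algebraic multiplicity 4).

For λ = -4: rank(A + 4I) = 2, rank((A + 4I)^2) = 1, rank((A + 4I)^3) = 0. The eigenspace has dimension 4 - 2 = 2, so there are 2 Jordan blocks; the rank sequence gives block sizes [3, 1].

Assembling the blocks gives the Jordan form J above.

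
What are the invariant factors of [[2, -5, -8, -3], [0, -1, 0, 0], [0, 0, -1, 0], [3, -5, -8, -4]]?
The Jordan structure of A has elementary divisors (x + 1)^2, (x + 1), (x + 1). Arranging the block sizes at each eigenvalue in decreasing order and taking row products gives the invariant factors.

Invariant factors (smallest first, each dividing the next): x + 1, x + 1, (x + 1)^2.

Check: the last factor (x + 1)^2 is the minimal polynomial, and the product (x + 1)^4 is the characteristic polynomial.

x + 1, x + 1, (x + 1)^2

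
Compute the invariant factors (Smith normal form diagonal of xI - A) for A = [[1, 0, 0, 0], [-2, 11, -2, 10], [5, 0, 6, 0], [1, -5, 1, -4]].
x - 1, (x - 6)^2(x - 1)

The Jordan structure of A has elementary divisors (x - 1), (x - 1), (x - 6)^2. Arranging the block sizes at each eigenvalue in decreasing order and taking row products gives the invariant factors.

Invariant factors (smallest first, each dividing the next): x - 1, (x - 6)^2(x - 1).

Check: the last factor (x - 6)^2(x - 1) is the minimal polynomial, and the product (x - 6)^2(x - 1)^2 is the characteristic polynomial.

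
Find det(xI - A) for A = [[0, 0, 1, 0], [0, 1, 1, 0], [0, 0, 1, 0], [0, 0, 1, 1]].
xI - A = [[x, 0, -1, 0], [0, x - 1, -1, 0], [0, 0, x - 1, 0], [0, 0, -1, x - 1]].

Expanding det(xI - A) along the first row:
det(xI - A) = + (x)·det([[x - 1, -1, 0], [0, x - 1, 0], [0, -1, x - 1]]) - (0)·det([[0, -1, 0], [0, x - 1, 0], [0, -1, x - 1]]) + (-1)·det([[0, x - 1, 0], [0, 0, 0], [0, 0, x - 1]]) - (0)·det([[0, x - 1, -1], [0, 0, x - 1], [0, 0, -1]]).

Evaluating gives χ_A(x) = x^4 - 3x^3 + 3x^2 - x = x(x - 1)^3.

χ_A(x) = x(x - 1)^3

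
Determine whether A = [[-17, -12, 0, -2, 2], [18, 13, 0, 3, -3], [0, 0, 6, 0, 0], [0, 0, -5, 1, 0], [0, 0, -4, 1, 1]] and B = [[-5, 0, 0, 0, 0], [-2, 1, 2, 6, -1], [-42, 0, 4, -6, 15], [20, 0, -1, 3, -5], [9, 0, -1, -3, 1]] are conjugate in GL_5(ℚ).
Two matrices over a field are similar if and only if they have the same invariant factors.

Both A and B have characteristic polynomial (x - 6)(x - 1)^3(x + 5) and minimal polynomial (x - 6)(x - 1)^3(x + 5). Computing further, both have invariant factors (x - 6)(x - 1)^3(x + 5). Hence A and B are similar.

Yes.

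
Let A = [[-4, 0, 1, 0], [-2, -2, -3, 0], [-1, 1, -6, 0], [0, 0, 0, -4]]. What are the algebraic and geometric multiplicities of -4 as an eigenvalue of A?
The characteristic polynomial is (x + 4)^4, so the factor x + 4 appears with exponent 4: the algebraic multiplicity is 4.

rank(A + 4I) = 2, so the eigenspace has dimension 4 - 2 = 2: the geometric multiplicity is 2.

Since 2 < 4, A is not diagonalizable.

algebraic multiplicity 4, geometric multiplicity 2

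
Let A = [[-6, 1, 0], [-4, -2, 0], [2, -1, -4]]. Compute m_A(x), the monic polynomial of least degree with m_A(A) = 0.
m_A(x) = (x + 4)^2

The characteristic polynomial factors as (x + 4)^3. The minimal polynomial is ∏(x - λ)^{k_λ} where k_λ is the size of the largest Jordan block at λ.

For λ = -4: rank(A + 4I) = 1, and the largest Jordan block has size 2 (the smallest k with rank((A + 4I)^k) = rank((A + 4I)^(k+1))).

So m_A(x) = (x + 4)^2.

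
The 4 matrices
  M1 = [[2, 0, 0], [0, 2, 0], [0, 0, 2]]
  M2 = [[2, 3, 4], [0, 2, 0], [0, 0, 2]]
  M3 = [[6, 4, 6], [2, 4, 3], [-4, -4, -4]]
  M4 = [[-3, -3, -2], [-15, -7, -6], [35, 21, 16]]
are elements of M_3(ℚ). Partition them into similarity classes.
Characteristic polynomials: χ_{M1} = (x - 2)^3, χ_{M2} = (x - 2)^3, χ_{M3} = (x - 2)^3, χ_{M4} = (x - 2)^3.

{M1}: invariant factors x - 2, x - 2, x - 2.

{M2, M3, M4}: invariant factors x - 2, (x - 2)^2.

Matrices are similar if and only if their invariant-factor lists agree; the partition into similarity classes is {M1}, {M2, M3, M4}.

2 classes: {M1}, {M2, M3, M4}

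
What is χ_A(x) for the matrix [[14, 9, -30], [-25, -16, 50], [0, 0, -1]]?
χ_A(x) = (x + 1)^3

xI - A = [[x - 14, -9, 30], [25, x + 16, -50], [0, 0, x + 1]].

Expanding det(xI - A) along the first row:
det(xI - A) = + (x - 14)·det([[x + 16, -50], [0, x + 1]]) - (-9)·det([[25, -50], [0, x + 1]]) + (30)·det([[25, x + 16], [0, 0]]).

Evaluating gives χ_A(x) = x^3 + 3x^2 + 3x + 1 = (x + 1)^3.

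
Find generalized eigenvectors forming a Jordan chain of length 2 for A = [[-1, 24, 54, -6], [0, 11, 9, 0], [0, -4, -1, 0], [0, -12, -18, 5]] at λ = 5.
We seek v_1 ∈ ker((A - 5I)^2) \ ker(A - 5I), then set v_{i+1} = (A - 5I) v_i.

One such chain is v_1 = [[-1, -2, 1, 2]]^T, v_2 = [[0, -3, 2, 6]]^T. Check: (A - 5I) v_2 = [[0, 0, 0, 0]]^T = 0.

v_1 = [[-1, -2, 1, 2]]^T, v_2 = [[0, -3, 2, 6]]^T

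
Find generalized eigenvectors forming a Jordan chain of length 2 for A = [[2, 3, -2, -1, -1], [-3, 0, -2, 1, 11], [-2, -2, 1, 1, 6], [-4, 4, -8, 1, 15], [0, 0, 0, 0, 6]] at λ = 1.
We seek v_1 ∈ ker((A - I)^2) \ ker(A - I), then set v_{i+1} = (A - I) v_i.

One such chain is v_1 = [[0, 1, 0, 2, 0]]^T, v_2 = [[1, 1, 0, 4, 0]]^T. Check: (A - I) v_2 = [[0, 0, 0, 0, 0]]^T = 0.

v_1 = [[0, 1, 0, 2, 0]]^T, v_2 = [[1, 1, 0, 4, 0]]^T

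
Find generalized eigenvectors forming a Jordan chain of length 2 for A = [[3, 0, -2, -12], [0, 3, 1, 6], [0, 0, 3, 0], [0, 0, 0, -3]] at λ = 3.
We seek v_1 ∈ ker((A - 3I)^2) \ ker(A - 3I), then set v_{i+1} = (A - 3I) v_i.

One such chain is v_1 = [[1, -1, 1, 0]]^T, v_2 = [[-2, 1, 0, 0]]^T. Check: (A - 3I) v_2 = [[0, 0, 0, 0]]^T = 0.

v_1 = [[1, -1, 1, 0]]^T, v_2 = [[-2, 1, 0, 0]]^T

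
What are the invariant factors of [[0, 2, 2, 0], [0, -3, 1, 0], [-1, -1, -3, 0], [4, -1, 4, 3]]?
(x - 3)(x + 2)^3

The Jordan structure of A has elementary divisors (x + 2)^3, (x - 3). Arranging the block sizes at each eigenvalue in decreasing order and taking row products gives the invariant factors.

Invariant factors (smallest first, each dividing the next): (x - 3)(x + 2)^3.

Check: the last factor (x - 3)(x + 2)^3 is the minimal polynomial, and the product (x - 3)(x + 2)^3 is the characteristic polynomial.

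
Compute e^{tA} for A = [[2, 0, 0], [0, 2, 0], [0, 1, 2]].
e^{tA} = [[e^{2*t}, 0, 0], [0, e^{2*t}, 0], [0, t*e^{2*t}, e^{2*t}]]

A has Jordan form J = [[2, 1, 0], [0, 2, 0], [0, 0, 2]] with A = PJP^{-1}, so e^{tA} = P e^{tJ} P^{-1}.

For a Jordan block J_k(λ), e^{tJ_k(λ)} = e^{λt} · (I + tN + t^2 N^2/2! + ... + t^{k-1} N^{k-1}/(k-1)!) where N is the nilpotent superdiagonal part.

Assembling the blocks and conjugating back gives the entries of e^{tA} as shown above.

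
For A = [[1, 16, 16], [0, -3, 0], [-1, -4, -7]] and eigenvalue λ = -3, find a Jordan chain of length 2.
v_1 = [[-1, 0, 0]]^T, v_2 = [[-4, 0, 1]]^T

We seek v_1 ∈ ker((A + 3I)^2) \ ker(A + 3I), then set v_{i+1} = (A + 3I) v_i.

One such chain is v_1 = [[-1, 0, 0]]^T, v_2 = [[-4, 0, 1]]^T. Check: (A + 3I) v_2 = [[0, 0, 0]]^T = 0.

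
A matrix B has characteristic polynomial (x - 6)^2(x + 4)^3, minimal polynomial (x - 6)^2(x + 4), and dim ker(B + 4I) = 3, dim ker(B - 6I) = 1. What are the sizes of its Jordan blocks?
Jordan blocks: (-4, 1), (-4, 1), (-4, 1), (6, 2)

λ = -4: algebraic multiplicity 3 (exponent in χ_B), largest block size 1 (exponent in m_B), 3 blocks (geometric multiplicity). These force block sizes [1, 1, 1].
λ = 6: algebraic multiplicity 2 (exponent in χ_B), largest block size 2 (exponent in m_B), 1 block (geometric multiplicity). This forces block sizes [2].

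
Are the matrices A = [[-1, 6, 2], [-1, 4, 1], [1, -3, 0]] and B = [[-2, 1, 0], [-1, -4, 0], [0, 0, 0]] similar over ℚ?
trace(A) = 3 but trace(B) = -6. The trace is a similarity invariant, so A and B are not similar.

No.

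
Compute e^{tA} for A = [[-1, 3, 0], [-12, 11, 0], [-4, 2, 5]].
A has Jordan form J = [[5, 1, 0], [0, 5, 0], [0, 0, 5]] with A = PJP^{-1}, so e^{tA} = P e^{tJ} P^{-1}.

For a Jordan block J_k(λ), e^{tJ_k(λ)} = e^{λt} · (I + tN + t^2 N^2/2! + ... + t^{k-1} N^{k-1}/(k-1)!) where N is the nilpotent superdiagonal part.

Assembling the blocks and conjugating back gives the entries of e^{tA} as shown above.

e^{tA} = [[(1 - 6*t)*e^{5*t}, 3*t*e^{5*t}, 0], [-12*t*e^{5*t}, (6*t + 1)*e^{5*t}, 0], [-4*t*e^{5*t}, 2*t*e^{5*t}, e^{5*t}]]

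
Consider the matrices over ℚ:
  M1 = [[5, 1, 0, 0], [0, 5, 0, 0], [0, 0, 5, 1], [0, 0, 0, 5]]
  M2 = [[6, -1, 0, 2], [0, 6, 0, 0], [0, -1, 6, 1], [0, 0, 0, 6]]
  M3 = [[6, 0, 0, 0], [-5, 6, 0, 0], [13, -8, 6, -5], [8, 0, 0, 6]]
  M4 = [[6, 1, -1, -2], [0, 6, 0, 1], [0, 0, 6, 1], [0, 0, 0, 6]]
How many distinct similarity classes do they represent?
Characteristic polynomials: χ_{M1} = (x - 5)^4, χ_{M2} = (x - 6)^4, χ_{M3} = (x - 6)^4, χ_{M4} = (x - 6)^4.

{M1}: invariant factors (x - 5)^2, (x - 5)^2.

{M2, M3, M4}: invariant factors (x - 6)^2, (x - 6)^2.

Matrices are similar if and only if their invariant-factor lists agree; the partition into similarity classes is {M1}, {M2, M3, M4}.

2 classes: {M1}, {M2, M3, M4}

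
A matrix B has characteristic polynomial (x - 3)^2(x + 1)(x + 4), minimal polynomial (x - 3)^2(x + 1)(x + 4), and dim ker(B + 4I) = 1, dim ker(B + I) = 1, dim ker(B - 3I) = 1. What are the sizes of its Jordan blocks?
Jordan blocks: (-4, 1), (-1, 1), (3, 2)

λ = -4: algebraic multiplicity 1 (exponent in χ_B), largest block size 1 (exponent in m_B), 1 block (geometric multiplicity). This forces block sizes [1].
λ = -1: algebraic multiplicity 1 (exponent in χ_B), largest block size 1 (exponent in m_B), 1 block (geometric multiplicity). This forces block sizes [1].
λ = 3: algebraic multiplicity 2 (exponent in χ_B), largest block size 2 (exponent in m_B), 1 block (geometric multiplicity). This forces block sizes [2].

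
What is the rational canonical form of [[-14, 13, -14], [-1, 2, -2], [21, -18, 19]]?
R = [[0, 0, 9], [1, 0, -15], [0, 1, 7]]

The invariant factors of A (the non-unit diagonal entries of the Smith normal form of xI - A over ℚ[x]) are (x - 3)^2(x - 1), each dividing the next. The characteristic polynomial is their product, (x - 3)^2(x - 1).

The rational canonical form is the block-diagonal matrix of companion matrices C(f_i):
R = [[0, 0, 9], [1, 0, -15], [0, 1, 7]].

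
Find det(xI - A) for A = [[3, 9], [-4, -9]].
xI - A = [[x - 3, -9], [4, x + 9]].

Expanding det(xI - A) along the first row:
det(xI - A) = + (x - 3)·det([[x + 9]]) - (-9)·det([[4]]).

Evaluating gives χ_A(x) = x^2 + 6x + 9 = (x + 3)^2.

χ_A(x) = (x + 3)^2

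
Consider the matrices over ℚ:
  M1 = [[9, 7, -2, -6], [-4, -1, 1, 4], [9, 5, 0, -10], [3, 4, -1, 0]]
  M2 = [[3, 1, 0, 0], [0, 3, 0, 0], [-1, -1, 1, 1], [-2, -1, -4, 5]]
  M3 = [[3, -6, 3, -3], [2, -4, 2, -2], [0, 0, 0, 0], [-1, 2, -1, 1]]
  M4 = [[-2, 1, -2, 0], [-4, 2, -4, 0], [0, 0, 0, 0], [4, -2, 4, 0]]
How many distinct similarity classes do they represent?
Characteristic polynomials: χ_{M1} = (x - 2)^4, χ_{M2} = (x - 3)^4, χ_{M3} = x^4, χ_{M4} = x^4.

{M1}: invariant factors x - 2, (x - 2)^3.

{M2}: invariant factors (x - 3)^2, (x - 3)^2.

{M3, M4}: invariant factors x, x, x^2.

Matrices are similar if and only if their invariant-factor lists agree; the partition into similarity classes is {M1}, {M2}, {M3, M4}.

3 classes: {M1}, {M2}, {M3, M4}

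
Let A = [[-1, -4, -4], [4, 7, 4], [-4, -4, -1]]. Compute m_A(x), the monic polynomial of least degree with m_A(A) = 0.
m_A(x) = (x - 3)(x + 1)

The characteristic polynomial factors as (x - 3)^2(x + 1). The minimal polynomial is ∏(x - λ)^{k_λ} where k_λ is the size of the largest Jordan block at λ.

For λ = -1: rank(A + I) = 2, and the largest Jordan block has size 1 (the smallest k with rank((A + I)^k) = rank((A + I)^(k+1))).
For λ = 3: rank(A - 3I) = 1, and the largest Jordan block has size 1 (the smallest k with rank((A - 3I)^k) = rank((A - 3I)^(k+1))).

So m_A(x) = (x - 3)(x + 1).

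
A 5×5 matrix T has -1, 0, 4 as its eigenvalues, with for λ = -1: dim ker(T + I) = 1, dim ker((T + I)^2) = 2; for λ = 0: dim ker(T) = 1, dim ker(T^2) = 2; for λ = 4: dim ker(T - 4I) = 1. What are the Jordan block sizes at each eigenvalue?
λ = -1: successive nullity increments [1, 1] count blocks of size ≥ k; block sizes are [2].
λ = 0: successive nullity increments [1, 1] count blocks of size ≥ k; block sizes are [2].
λ = 4: successive nullity increments [1] count blocks of size ≥ k; block sizes are [1].

Jordan blocks: (-1, 2), (0, 2), (4, 1)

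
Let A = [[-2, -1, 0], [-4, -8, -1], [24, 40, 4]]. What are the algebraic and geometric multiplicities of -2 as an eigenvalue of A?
algebraic multiplicity 3, geometric multiplicity 1

The characteristic polynomial is (x + 2)^3, so the factor x + 2 appears with exponent 3: the algebraic multiplicity is 3.

rank(A + 2I) = 2, so the eigenspace has dimension 3 - 2 = 1: the geometric multiplicity is 1.

Since 1 < 3, A is not diagonalizable.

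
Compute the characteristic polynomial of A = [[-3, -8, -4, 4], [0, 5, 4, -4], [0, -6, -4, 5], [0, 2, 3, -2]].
xI - A = [[x + 3, 8, 4, -4], [0, x - 5, -4, 4], [0, 6, x + 4, -5], [0, -2, -3, x + 2]].

Expanding det(xI - A) along the first row:
det(xI - A) = + (x + 3)·det([[x - 5, -4, 4], [6, x + 4, -5], [-2, -3, x + 2]]) - (8)·det([[0, -4, 4], [0, x + 4, -5], [0, -3, x + 2]]) + (4)·det([[0, x - 5, 4], [0, 6, -5], [0, -2, x + 2]]) - (-4)·det([[0, x - 5, -4], [0, 6, x + 4], [0, -2, -3]]).

Evaluating gives χ_A(x) = x^4 + 4x^3 - 2x^2 - 12x + 9 = (x - 1)^2(x + 3)^2.

χ_A(x) = (x - 1)^2(x + 3)^2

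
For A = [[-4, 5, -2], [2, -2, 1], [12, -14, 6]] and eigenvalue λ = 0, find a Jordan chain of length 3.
v_1 = [[0, 2, 5]]^T, v_2 = [[0, 1, 2]]^T, v_3 = [[1, 0, -2]]^T

We seek v_1 ∈ ker(A^3) \ ker(A^2), then set v_{i+1} = A v_i.

One such chain is v_1 = [[0, 2, 5]]^T, v_2 = [[0, 1, 2]]^T, v_3 = [[1, 0, -2]]^T. Check: A v_3 = [[0, 0, 0]]^T = 0.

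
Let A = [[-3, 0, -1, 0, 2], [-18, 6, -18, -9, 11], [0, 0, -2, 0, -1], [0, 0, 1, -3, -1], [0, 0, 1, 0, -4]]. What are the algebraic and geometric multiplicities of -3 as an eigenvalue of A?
algebraic multiplicity 4, geometric multiplicity 2

The characteristic polynomial is (x - 6)(x + 3)^4, so the factor x + 3 appears with exponent 4: the algebraic multiplicity is 4.

rank(A + 3I) = 3, so the eigenspace has dimension 5 - 3 = 2: the geometric multiplicity is 2.

Since 2 < 4, A is not diagonalizable.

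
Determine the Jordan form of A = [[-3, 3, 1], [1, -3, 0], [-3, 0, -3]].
The characteristic polynomial is det(xI - A) = (x + 3)^3, so the eigenvalues are -3 (algebraic multiplicity 3).

For λ = -3: rank(A + 3I) = 2, rank((A + 3I)^2) = 1, rank((A + 3I)^3) = 0. The eigenspace has dimension 3 - 2 = 1, so there is 1 Jordan block; the rank sequence gives block sizes [3].

Assembling the blocks gives the Jordan form J above.

J = [[-3, 1, 0], [0, -3, 1], [0, 0, -3]]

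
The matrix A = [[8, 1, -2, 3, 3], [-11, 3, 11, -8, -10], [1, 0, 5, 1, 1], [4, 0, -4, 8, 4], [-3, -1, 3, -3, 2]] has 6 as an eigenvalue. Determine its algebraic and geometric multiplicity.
The characteristic polynomial is (x - 6)^3(x - 4)^2, so the factor x - 6 appears with exponent 3: the algebraic multiplicity is 3.

rank(A - 6I) = 4, so the eigenspace has dimension 5 - 4 = 1: the geometric multiplicity is 1.

Since 1 < 3, A is not diagonalizable.

algebraic multiplicity 3, geometric multiplicity 1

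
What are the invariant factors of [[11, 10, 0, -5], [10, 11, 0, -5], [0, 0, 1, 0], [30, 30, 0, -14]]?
The Jordan structure of A has elementary divisors (x - 1), (x - 1), (x - 1), (x - 6). Arranging the block sizes at each eigenvalue in decreasing order and taking row products gives the invariant factors.

Invariant factors (smallest first, each dividing the next): x - 1, x - 1, (x - 6)(x - 1).

Check: the last factor (x - 6)(x - 1) is the minimal polynomial, and the product (x - 6)(x - 1)^3 is the characteristic polynomial.

x - 1, x - 1, (x - 6)(x - 1)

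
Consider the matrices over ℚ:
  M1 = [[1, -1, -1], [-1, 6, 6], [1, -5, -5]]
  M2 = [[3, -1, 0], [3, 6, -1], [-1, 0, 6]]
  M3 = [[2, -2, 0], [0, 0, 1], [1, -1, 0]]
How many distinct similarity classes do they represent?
2 classes: {M1, M3}, {M2}

Characteristic polynomials: χ_{M1} = x(x - 1)^2, χ_{M2} = (x - 5)^3, χ_{M3} = x(x - 1)^2.

{M1, M3}: invariant factors x(x - 1)^2.

{M2}: invariant factors (x - 5)^3.

Matrices are similar if and only if their invariant-factor lists agree; the partition into similarity classes is {M1, M3}, {M2}.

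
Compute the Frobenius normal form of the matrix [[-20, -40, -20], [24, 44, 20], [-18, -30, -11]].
The invariant factors of A (the non-unit diagonal entries of the Smith normal form of xI - A over ℚ[x]) are x - 4, (x - 5)(x - 4), each dividing the next. The characteristic polynomial is their product, (x - 5)(x - 4)^2.

The rational canonical form is the block-diagonal matrix of companion matrices C(f_i):
R = [[4, 0, 0], [0, 0, -20], [0, 1, 9]].

R = [[4, 0, 0], [0, 0, -20], [0, 1, 9]]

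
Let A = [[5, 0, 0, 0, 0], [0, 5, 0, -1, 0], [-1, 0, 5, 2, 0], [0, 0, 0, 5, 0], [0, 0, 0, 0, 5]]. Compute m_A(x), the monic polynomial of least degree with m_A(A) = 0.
The characteristic polynomial factors as (x - 5)^5. The minimal polynomial is ∏(x - λ)^{k_λ} where k_λ is the size of the largest Jordan block at λ.

For λ = 5: rank(A - 5I) = 2, and the largest Jordan block has size 2 (the smallest k with rank((A - 5I)^k) = rank((A - 5I)^(k+1))).

So m_A(x) = (x - 5)^2.

m_A(x) = (x - 5)^2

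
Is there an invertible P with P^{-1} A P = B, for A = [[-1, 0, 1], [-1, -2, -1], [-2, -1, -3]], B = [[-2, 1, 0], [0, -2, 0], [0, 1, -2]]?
Both have characteristic polynomial (x + 2)^3, but the minimal polynomial of A is (x + 2)^3 while the minimal polynomial of B is (x + 2)^2. The minimal polynomial is a similarity invariant, so A and B are not similar.

No.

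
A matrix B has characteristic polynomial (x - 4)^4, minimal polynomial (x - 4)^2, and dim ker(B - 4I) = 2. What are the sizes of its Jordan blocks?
λ = 4: algebraic multiplicity 4 (exponent in χ_B), largest block size 2 (exponent in m_B), 2 blocks (geometric multiplicity). These force block sizes [2, 2].

Jordan blocks: (4, 2), (4, 2)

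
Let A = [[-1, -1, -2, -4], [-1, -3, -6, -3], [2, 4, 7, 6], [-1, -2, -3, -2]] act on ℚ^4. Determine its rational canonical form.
R = [[0, 0, 0, 1], [1, 0, 0, 3], [0, 1, 0, -4], [0, 0, 1, 1]]

The invariant factors of A (the non-unit diagonal entries of the Smith normal form of xI - A over ℚ[x]) are (x - 1)(x^3 + 4x + 1), each dividing the next. The characteristic polynomial is their product, (x - 1)(x^3 + 4x + 1).

The rational canonical form is the block-diagonal matrix of companion matrices C(f_i):
R = [[0, 0, 0, 1], [1, 0, 0, 3], [0, 1, 0, -4], [0, 0, 1, 1]].

Note the characteristic polynomial does not split into linear factors over ℚ, so A has no Jordan form over ℚ; the rational canonical form exists over any field.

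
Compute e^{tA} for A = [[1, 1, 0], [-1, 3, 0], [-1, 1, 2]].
A has Jordan form J = [[2, 1, 0], [0, 2, 0], [0, 0, 2]] with A = PJP^{-1}, so e^{tA} = P e^{tJ} P^{-1}.

For a Jordan block J_k(λ), e^{tJ_k(λ)} = e^{λt} · (I + tN + t^2 N^2/2! + ... + t^{k-1} N^{k-1}/(k-1)!) where N is the nilpotent superdiagonal part.

Assembling the blocks and conjugating back gives the entries of e^{tA} as shown above.

e^{tA} = [[(1 - t)*e^{2*t}, t*e^{2*t}, 0], [-t*e^{2*t}, (t + 1)*e^{2*t}, 0], [-t*e^{2*t}, t*e^{2*t}, e^{2*t}]]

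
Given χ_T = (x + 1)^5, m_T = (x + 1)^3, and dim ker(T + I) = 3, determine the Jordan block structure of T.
Jordan blocks: (-1, 3), (-1, 1), (-1, 1)

λ = -1: algebraic multiplicity 5 (exponent in χ_T), largest block size 3 (exponent in m_T), 3 blocks (geometric multiplicity). These force block sizes [3, 1, 1].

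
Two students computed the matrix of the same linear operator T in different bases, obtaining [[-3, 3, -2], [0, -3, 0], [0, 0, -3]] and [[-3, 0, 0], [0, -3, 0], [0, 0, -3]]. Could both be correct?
Both have characteristic polynomial (x + 3)^3, but the minimal polynomial of A is (x + 3)^2 while the minimal polynomial of B is x + 3. The minimal polynomial is a similarity invariant, so A and B are not similar.

No.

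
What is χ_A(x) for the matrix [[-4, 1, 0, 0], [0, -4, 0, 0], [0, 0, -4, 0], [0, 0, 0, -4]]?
xI - A = [[x + 4, -1, 0, 0], [0, x + 4, 0, 0], [0, 0, x + 4, 0], [0, 0, 0, x + 4]].

Expanding det(xI - A) along the first row:
det(xI - A) = + (x + 4)·det([[x + 4, 0, 0], [0, x + 4, 0], [0, 0, x + 4]]) - (-1)·det([[0, 0, 0], [0, x + 4, 0], [0, 0, x + 4]]) + (0)·det([[0, x + 4, 0], [0, 0, 0], [0, 0, x + 4]]) - (0)·det([[0, x + 4, 0], [0, 0, x + 4], [0, 0, 0]]).

Evaluating gives χ_A(x) = x^4 + 16x^3 + 96x^2 + 256x + 256 = (x + 4)^4.

χ_A(x) = (x + 4)^4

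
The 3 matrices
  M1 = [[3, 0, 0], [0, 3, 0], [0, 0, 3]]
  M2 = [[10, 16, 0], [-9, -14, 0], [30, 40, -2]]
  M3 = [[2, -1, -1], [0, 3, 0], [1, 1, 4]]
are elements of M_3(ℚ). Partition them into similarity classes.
Characteristic polynomials: χ_{M1} = (x - 3)^3, χ_{M2} = (x + 2)^3, χ_{M3} = (x - 3)^3.

{M1}: invariant factors x - 3, x - 3, x - 3.

{M2}: invariant factors x + 2, (x + 2)^2.

{M3}: invariant factors x - 3, (x - 3)^2.

Matrices are similar if and only if their invariant-factor lists agree; the partition into similarity classes is {M1}, {M2}, {M3}.

3 classes: {M1}, {M2}, {M3}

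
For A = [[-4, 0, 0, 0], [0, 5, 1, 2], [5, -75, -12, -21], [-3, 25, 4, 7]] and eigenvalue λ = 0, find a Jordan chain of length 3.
v_1 = [[0, 0, -2, 1]]^T, v_2 = [[0, 0, 3, -1]]^T, v_3 = [[0, 1, -15, 5]]^T

We seek v_1 ∈ ker(A^3) \ ker(A^2), then set v_{i+1} = A v_i.

One such chain is v_1 = [[0, 0, -2, 1]]^T, v_2 = [[0, 0, 3, -1]]^T, v_3 = [[0, 1, -15, 5]]^T. Check: A v_3 = [[0, 0, 0, 0]]^T = 0.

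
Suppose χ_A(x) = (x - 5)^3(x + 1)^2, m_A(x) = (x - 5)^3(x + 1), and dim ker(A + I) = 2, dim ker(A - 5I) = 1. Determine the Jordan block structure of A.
λ = -1: algebraic multiplicity 2 (exponent in χ_A), largest block size 1 (exponent in m_A), 2 blocks (geometric multiplicity). These force block sizes [1, 1].
λ = 5: algebraic multiplicity 3 (exponent in χ_A), largest block size 3 (exponent in m_A), 1 block (geometric multiplicity). This forces block sizes [3].

Jordan blocks: (-1, 1), (-1, 1), (5, 3)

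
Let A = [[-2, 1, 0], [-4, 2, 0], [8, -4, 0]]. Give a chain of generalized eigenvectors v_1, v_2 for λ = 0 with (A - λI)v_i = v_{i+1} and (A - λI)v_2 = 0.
v_1 = [[0, 1, 0]]^T, v_2 = [[1, 2, -4]]^T

We seek v_1 ∈ ker(A^2) \ ker(A), then set v_{i+1} = A v_i.

One such chain is v_1 = [[0, 1, 0]]^T, v_2 = [[1, 2, -4]]^T. Check: A v_2 = [[0, 0, 0]]^T = 0.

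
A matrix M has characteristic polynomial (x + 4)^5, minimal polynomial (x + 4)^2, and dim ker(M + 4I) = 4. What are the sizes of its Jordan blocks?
Jordan blocks: (-4, 2), (-4, 1), (-4, 1), (-4, 1)

λ = -4: algebraic multiplicity 5 (exponent in χ_M), largest block size 2 (exponent in m_M), 4 blocks (geometric multiplicity). These force block sizes [2, 1, 1, 1].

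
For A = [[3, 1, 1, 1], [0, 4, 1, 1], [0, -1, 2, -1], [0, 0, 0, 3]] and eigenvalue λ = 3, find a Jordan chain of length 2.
We seek v_1 ∈ ker((A - 3I)^2) \ ker(A - 3I), then set v_{i+1} = (A - 3I) v_i.

One such chain is v_1 = [[0, 1, 0, 0]]^T, v_2 = [[1, 1, -1, 0]]^T. Check: (A - 3I) v_2 = [[0, 0, 0, 0]]^T = 0.

v_1 = [[0, 1, 0, 0]]^T, v_2 = [[1, 1, -1, 0]]^T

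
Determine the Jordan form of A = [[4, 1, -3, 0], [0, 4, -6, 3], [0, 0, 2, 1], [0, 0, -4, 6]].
The characteristic polynomial is det(xI - A) = (x - 4)^4, so the eigenvalues are 4 (algebraic multiplicity 4).

For λ = 4: rank(A - 4I) = 2, rank((A - 4I)^2) = 0. The eigenspace has dimension 4 - 2 = 2, so there are 2 Jordan blocks; the rank sequence gives block sizes [2, 2].

Assembling the blocks gives the Jordan form J above.

J = [[4, 1, 0, 0], [0, 4, 0, 0], [0, 0, 4, 1], [0, 0, 0, 4]]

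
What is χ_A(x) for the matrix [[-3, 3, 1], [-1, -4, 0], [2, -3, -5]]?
χ_A(x) = (x + 4)^3

xI - A = [[x + 3, -3, -1], [1, x + 4, 0], [-2, 3, x + 5]].

Expanding det(xI - A) along the first row:
det(xI - A) = + (x + 3)·det([[x + 4, 0], [3, x + 5]]) - (-3)·det([[1, 0], [-2, x + 5]]) + (-1)·det([[1, x + 4], [-2, 3]]).

Evaluating gives χ_A(x) = x^3 + 12x^2 + 48x + 64 = (x + 4)^3.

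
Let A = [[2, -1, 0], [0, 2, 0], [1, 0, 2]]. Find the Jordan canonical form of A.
J = [[2, 1, 0], [0, 2, 1], [0, 0, 2]]

The characteristic polynomial is det(xI - A) = (x - 2)^3, so the eigenvalues are 2 (algebraic multiplicity 3).

For λ = 2: rank(A - 2I) = 2, rank((A - 2I)^2) = 1, rank((A - 2I)^3) = 0. The eigenspace has dimension 3 - 2 = 1, so there is 1 Jordan block; the rank sequence gives block sizes [3].

Assembling the blocks gives the Jordan form J above.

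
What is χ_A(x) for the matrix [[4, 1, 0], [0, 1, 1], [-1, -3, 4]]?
χ_A(x) = (x - 3)^3

xI - A = [[x - 4, -1, 0], [0, x - 1, -1], [1, 3, x - 4]].

Expanding det(xI - A) along the first row:
det(xI - A) = + (x - 4)·det([[x - 1, -1], [3, x - 4]]) - (-1)·det([[0, -1], [1, x - 4]]) + (0)·det([[0, x - 1], [1, 3]]).

Evaluating gives χ_A(x) = x^3 - 9x^2 + 27x - 27 = (x - 3)^3.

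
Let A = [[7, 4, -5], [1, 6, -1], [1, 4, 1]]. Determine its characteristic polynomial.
xI - A = [[x - 7, -4, 5], [-1, x - 6, 1], [-1, -4, x - 1]].

Expanding det(xI - A) along the first row:
det(xI - A) = + (x - 7)·det([[x - 6, 1], [-4, x - 1]]) - (-4)·det([[-1, 1], [-1, x - 1]]) + (5)·det([[-1, x - 6], [-1, -4]]).

Evaluating gives χ_A(x) = x^3 - 14x^2 + 60x - 72 = (x - 6)^2(x - 2).

χ_A(x) = (x - 6)^2(x - 2)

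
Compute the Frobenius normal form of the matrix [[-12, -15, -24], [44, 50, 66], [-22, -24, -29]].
R = [[0, 0, -24], [1, 0, -14], [0, 1, 9]]

The invariant factors of A (the non-unit diagonal entries of the Smith normal form of xI - A over ℚ[x]) are (x - 6)(x - 4)(x + 1), each dividing the next. The characteristic polynomial is their product, (x - 6)(x - 4)(x + 1).

The rational canonical form is the block-diagonal matrix of companion matrices C(f_i):
R = [[0, 0, -24], [1, 0, -14], [0, 1, 9]].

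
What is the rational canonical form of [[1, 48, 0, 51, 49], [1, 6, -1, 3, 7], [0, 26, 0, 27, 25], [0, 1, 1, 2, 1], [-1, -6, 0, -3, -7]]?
R = [[0, 0, 0, 0, 36], [1, 0, 0, 0, 15], [0, 1, 0, 0, 22], [0, 0, 1, 0, 1], [0, 0, 0, 1, 2]]

The invariant factors of A (the non-unit diagonal entries of the Smith normal form of xI - A over ℚ[x]) are (x - 4)(x^2 + x + 3)^2, each dividing the next. The characteristic polynomial is their product, (x - 4)(x^2 + x + 3)^2.

The rational canonical form is the block-diagonal matrix of companion matrices C(f_i):
R = [[0, 0, 0, 0, 36], [1, 0, 0, 0, 15], [0, 1, 0, 0, 22], [0, 0, 1, 0, 1], [0, 0, 0, 1, 2]].

Note the characteristic polynomial does not split into linear factors over ℚ, so A has no Jordan form over ℚ; the rational canonical form exists over any field.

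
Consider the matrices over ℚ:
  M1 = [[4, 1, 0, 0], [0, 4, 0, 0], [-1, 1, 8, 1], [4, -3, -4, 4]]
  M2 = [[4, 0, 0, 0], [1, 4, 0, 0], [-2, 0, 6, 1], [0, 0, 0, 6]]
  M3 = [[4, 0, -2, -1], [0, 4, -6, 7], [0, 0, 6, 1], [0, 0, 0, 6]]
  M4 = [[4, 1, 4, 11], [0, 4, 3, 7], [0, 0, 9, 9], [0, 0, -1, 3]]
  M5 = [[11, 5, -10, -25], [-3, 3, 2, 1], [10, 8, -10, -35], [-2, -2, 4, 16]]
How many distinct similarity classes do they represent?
2 classes: {M1, M2, M4, M5}, {M3}

Characteristic polynomials: χ_{M1} = (x - 6)^2(x - 4)^2, χ_{M2} = (x - 6)^2(x - 4)^2, χ_{M3} = (x - 6)^2(x - 4)^2, χ_{M4} = (x - 6)^2(x - 4)^2, χ_{M5} = (x - 6)^2(x - 4)^2.

{M1, M2, M4, M5}: invariant factors (x - 6)^2(x - 4)^2.

{M3}: invariant factors x - 4, (x - 6)^2(x - 4).

Matrices are similar if and only if their invariant-factor lists agree; the partition into similarity classes is {M1, M2, M4, M5}, {M3}.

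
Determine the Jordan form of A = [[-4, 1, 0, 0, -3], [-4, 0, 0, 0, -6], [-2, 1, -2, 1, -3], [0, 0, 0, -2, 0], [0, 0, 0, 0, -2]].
The characteristic polynomial is det(xI - A) = (x + 2)^5, so the eigenvalues are -2 (algebraic multiplicity 5).

For λ = -2: rank(A + 2I) = 2, rank((A + 2I)^2) = 0. The eigenspace has dimension 5 - 2 = 3, so there are 3 Jordan blocks; the rank sequence gives block sizes [2, 2, 1].

Assembling the blocks gives the Jordan form J above.

J = [[-2, 1, 0, 0, 0], [0, -2, 0, 0, 0], [0, 0, -2, 1, 0], [0, 0, 0, -2, 0], [0, 0, 0, 0, -2]]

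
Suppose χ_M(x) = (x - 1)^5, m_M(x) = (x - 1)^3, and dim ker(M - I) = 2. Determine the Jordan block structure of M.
Jordan blocks: (1, 3), (1, 2)

λ = 1: algebraic multiplicity 5 (exponent in χ_M), largest block size 3 (exponent in m_M), 2 blocks (geometric multiplicity). These force block sizes [3, 2].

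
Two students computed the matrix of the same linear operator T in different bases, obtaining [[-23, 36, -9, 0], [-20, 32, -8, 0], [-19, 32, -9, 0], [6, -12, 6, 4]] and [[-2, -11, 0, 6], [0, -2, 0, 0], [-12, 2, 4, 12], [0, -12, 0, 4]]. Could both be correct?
Two matrices over a field are similar if and only if they have the same invariant factors.

Both A and B have characteristic polynomial (x - 4)^2(x + 2)^2 and minimal polynomial (x - 4)(x + 2)^2. Computing further, both have invariant factors x - 4, (x - 4)(x + 2)^2. Hence A and B are similar.

Yes.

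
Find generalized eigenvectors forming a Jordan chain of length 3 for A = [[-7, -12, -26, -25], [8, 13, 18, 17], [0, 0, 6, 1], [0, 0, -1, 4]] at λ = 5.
We seek v_1 ∈ ker((A - 5I)^3) \ ker((A - 5I)^2), then set v_{i+1} = (A - 5I) v_i.

One such chain is v_1 = [[-2, 0, 0, 1]]^T, v_2 = [[-1, 1, 1, -1]]^T, v_3 = [[-1, 1, 0, 0]]^T. Check: (A - 5I) v_3 = [[0, 0, 0, 0]]^T = 0.

v_1 = [[-2, 0, 0, 1]]^T, v_2 = [[-1, 1, 1, -1]]^T, v_3 = [[-1, 1, 0, 0]]^T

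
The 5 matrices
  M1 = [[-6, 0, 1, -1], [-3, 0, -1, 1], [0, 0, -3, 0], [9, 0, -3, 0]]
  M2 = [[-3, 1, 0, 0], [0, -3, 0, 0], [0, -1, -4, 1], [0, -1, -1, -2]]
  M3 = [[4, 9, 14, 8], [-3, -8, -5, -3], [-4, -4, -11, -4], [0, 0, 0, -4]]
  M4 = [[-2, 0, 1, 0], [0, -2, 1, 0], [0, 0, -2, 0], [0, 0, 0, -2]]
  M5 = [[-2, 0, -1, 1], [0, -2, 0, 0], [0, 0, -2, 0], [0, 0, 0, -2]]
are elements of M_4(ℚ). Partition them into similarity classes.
Characteristic polynomials: χ_{M1} = x(x + 3)^3, χ_{M2} = (x + 3)^4, χ_{M3} = (x + 4)(x + 5)^3, χ_{M4} = (x + 2)^4, χ_{M5} = (x + 2)^4.

{M1}: invariant factors x + 3, x(x + 3)^2.

{M2}: invariant factors (x + 3)^2, (x + 3)^2.

{M3}: invariant factors (x + 4)(x + 5)^3.

{M4, M5}: invariant factors x + 2, x + 2, (x + 2)^2.

Matrices are similar if and only if their invariant-factor lists agree; the partition into similarity classes is {M1}, {M2}, {M3}, {M4, M5}.

4 classes: {M1}, {M2}, {M3}, {M4, M5}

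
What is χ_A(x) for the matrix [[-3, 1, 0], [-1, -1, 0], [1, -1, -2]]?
χ_A(x) = (x + 2)^3

xI - A = [[x + 3, -1, 0], [1, x + 1, 0], [-1, 1, x + 2]].

Expanding det(xI - A) along the first row:
det(xI - A) = + (x + 3)·det([[x + 1, 0], [1, x + 2]]) - (-1)·det([[1, 0], [-1, x + 2]]) + (0)·det([[1, x + 1], [-1, 1]]).

Evaluating gives χ_A(x) = x^3 + 6x^2 + 12x + 8 = (x + 2)^3.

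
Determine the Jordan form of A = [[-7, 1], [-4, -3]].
The characteristic polynomial is det(xI - A) = (x + 5)^2, so the eigenvalues are -5 (algebraic multiplicity 2).

For λ = -5: rank(A + 5I) = 1, rank((A + 5I)^2) = 0. The eigenspace has dimension 2 - 1 = 1, so there is 1 Jordan block; the rank sequence gives block sizes [2].

Assembling the blocks gives the Jordan form J above.

J = [[-5, 1], [0, -5]]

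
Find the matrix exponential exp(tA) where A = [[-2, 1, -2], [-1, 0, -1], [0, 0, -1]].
A has Jordan form J = [[-1, 1, 0], [0, -1, 1], [0, 0, -1]] with A = PJP^{-1}, so e^{tA} = P e^{tJ} P^{-1}.

For a Jordan block J_k(λ), e^{tJ_k(λ)} = e^{λt} · (I + tN + t^2 N^2/2! + ... + t^{k-1} N^{k-1}/(k-1)!) where N is the nilpotent superdiagonal part.

Assembling the blocks and conjugating back gives the entries of e^{tA} as shown above.

e^{tA} = [[(1 - t)*e^{-t}, t*e^{-t}, t*(t - 4)*e^{-t}/2], [-t*e^{-t}, (t + 1)*e^{-t}, t*(t - 2)*e^{-t}/2], [0, 0, e^{-t}]]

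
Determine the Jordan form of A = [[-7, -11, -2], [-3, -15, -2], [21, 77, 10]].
J = [[-4, 1, 0], [0, -4, 0], [0, 0, -4]]

The characteristic polynomial is det(xI - A) = (x + 4)^3, so the eigenvalues are -4 (algebraic multiplicity 3).

For λ = -4: rank(A + 4I) = 1, rank((A + 4I)^2) = 0. The eigenspace has dimension 3 - 1 = 2, so there are 2 Jordan blocks; the rank sequence gives block sizes [2, 1].

Assembling the blocks gives the Jordan form J above.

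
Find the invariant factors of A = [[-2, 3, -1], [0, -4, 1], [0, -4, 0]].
(x + 2)^3

The Jordan structure of A has elementary divisors (x + 2)^3. Arranging the block sizes at each eigenvalue in decreasing order and taking row products gives the invariant factors.

Invariant factors (smallest first, each dividing the next): (x + 2)^3.

Check: the last factor (x + 2)^3 is the minimal polynomial, and the product (x + 2)^3 is the characteristic polynomial.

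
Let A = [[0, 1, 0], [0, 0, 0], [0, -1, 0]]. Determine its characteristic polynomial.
xI - A = [[x, -1, 0], [0, x, 0], [0, 1, x]].

Expanding det(xI - A) along the first row:
det(xI - A) = + (x)·det([[x, 0], [1, x]]) - (-1)·det([[0, 0], [0, x]]) + (0)·det([[0, x], [0, 1]]).

Evaluating gives χ_A(x) = x^3.

χ_A(x) = x^3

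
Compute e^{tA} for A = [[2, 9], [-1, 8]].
A has Jordan form J = [[5, 1], [0, 5]] with A = PJP^{-1}, so e^{tA} = P e^{tJ} P^{-1}.

For a Jordan block J_k(λ), e^{tJ_k(λ)} = e^{λt} · (I + tN + t^2 N^2/2! + ... + t^{k-1} N^{k-1}/(k-1)!) where N is the nilpotent superdiagonal part.

Assembling the blocks and conjugating back gives the entries of e^{tA} as shown above.

e^{tA} = [[(1 - 3*t)*e^{5*t}, 9*t*e^{5*t}], [-t*e^{5*t}, (3*t + 1)*e^{5*t}]]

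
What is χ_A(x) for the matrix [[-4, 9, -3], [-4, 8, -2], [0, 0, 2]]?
χ_A(x) = (x - 2)^3

xI - A = [[x + 4, -9, 3], [4, x - 8, 2], [0, 0, x - 2]].

Expanding det(xI - A) along the first row:
det(xI - A) = + (x + 4)·det([[x - 8, 2], [0, x - 2]]) - (-9)·det([[4, 2], [0, x - 2]]) + (3)·det([[4, x - 8], [0, 0]]).

Evaluating gives χ_A(x) = x^3 - 6x^2 + 12x - 8 = (x - 2)^3.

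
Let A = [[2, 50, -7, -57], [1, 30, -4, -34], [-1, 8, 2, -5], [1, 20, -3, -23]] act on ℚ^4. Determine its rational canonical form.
R = [[0, 0, 0, 0], [1, 0, 0, 45], [0, 1, 0, -39], [0, 0, 1, 11]]

The invariant factors of A (the non-unit diagonal entries of the Smith normal form of xI - A over ℚ[x]) are x(x - 5)(x - 3)^2, each dividing the next. The characteristic polynomial is their product, x(x - 5)(x - 3)^2.

The rational canonical form is the block-diagonal matrix of companion matrices C(f_i):
R = [[0, 0, 0, 0], [1, 0, 0, 45], [0, 1, 0, -39], [0, 0, 1, 11]].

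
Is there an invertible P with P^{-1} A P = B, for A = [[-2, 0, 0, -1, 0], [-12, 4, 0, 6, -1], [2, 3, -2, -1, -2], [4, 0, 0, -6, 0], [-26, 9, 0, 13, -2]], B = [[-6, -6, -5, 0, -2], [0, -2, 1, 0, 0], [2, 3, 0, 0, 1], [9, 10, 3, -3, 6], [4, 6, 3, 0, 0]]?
trace(A) = -8 but trace(B) = -11. The trace is a similarity invariant, so A and B are not similar.

No.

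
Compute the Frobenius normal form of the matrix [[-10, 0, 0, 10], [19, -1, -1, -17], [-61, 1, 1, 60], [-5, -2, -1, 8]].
The invariant factors of A (the non-unit diagonal entries of the Smith normal form of xI - A over ℚ[x]) are (x + 2)(x^3 - 4x - 5), each dividing the next. The characteristic polynomial is their product, (x + 2)(x^3 - 4x - 5).

The rational canonical form is the block-diagonal matrix of companion matrices C(f_i):
R = [[0, 0, 0, 10], [1, 0, 0, 13], [0, 1, 0, 4], [0, 0, 1, -2]].

Note the characteristic polynomial does not split into linear factors over ℚ, so A has no Jordan form over ℚ; the rational canonical form exists over any field.

R = [[0, 0, 0, 10], [1, 0, 0, 13], [0, 1, 0, 4], [0, 0, 1, -2]]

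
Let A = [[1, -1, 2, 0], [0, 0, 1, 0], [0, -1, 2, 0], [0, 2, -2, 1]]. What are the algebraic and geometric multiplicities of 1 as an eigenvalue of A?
The characteristic polynomial is (x - 1)^4, so the factor x - 1 appears with exponent 4: the algebraic multiplicity is 4.

rank(A - I) = 2, so the eigenspace has dimension 4 - 2 = 2: the geometric multiplicity is 2.

Since 2 < 4, A is not diagonalizable.

algebraic multiplicity 4, geometric multiplicity 2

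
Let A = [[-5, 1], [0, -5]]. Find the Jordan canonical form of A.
The characteristic polynomial is det(xI - A) = (x + 5)^2, so the eigenvalues are -5 (algebraic multiplicity 2).

For λ = -5: rank(A + 5I) = 1, rank((A + 5I)^2) = 0. The eigenspace has dimension 2 - 1 = 1, so there is 1 Jordan block; the rank sequence gives block sizes [2].

Assembling the blocks gives the Jordan form J above.

J = [[-5, 1], [0, -5]]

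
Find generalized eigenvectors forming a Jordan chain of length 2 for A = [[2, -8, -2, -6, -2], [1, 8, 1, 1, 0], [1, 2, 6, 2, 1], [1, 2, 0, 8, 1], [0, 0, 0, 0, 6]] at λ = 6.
We seek v_1 ∈ ker((A - 6I)^2) \ ker(A - 6I), then set v_{i+1} = (A - 6I) v_i.

One such chain is v_1 = [[1, 0, 0, 0, 0]]^T, v_2 = [[-4, 1, 1, 1, 0]]^T. Check: (A - 6I) v_2 = [[0, 0, 0, 0, 0]]^T = 0.

v_1 = [[1, 0, 0, 0, 0]]^T, v_2 = [[-4, 1, 1, 1, 0]]^T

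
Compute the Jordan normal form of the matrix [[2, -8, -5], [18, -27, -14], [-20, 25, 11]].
The characteristic polynomial is det(xI - A) = (x + 4)(x + 5)^2, so the eigenvalues are -5 (algebraic multiplicity 2), -4 (algebraic multiplicity 1).

For λ = -5: rank(A + 5I) = 2, rank((A + 5I)^2) = 1. The eigenspace has dimension 3 - 2 = 1, so there is 1 Jordan block; the rank sequence gives block sizes [2].

For λ = -4: algebraic multiplicity 1 gives one 1×1 block.

Assembling the blocks gives the Jordan form J above.

J = [[-5, 1, 0], [0, -5, 0], [0, 0, -4]]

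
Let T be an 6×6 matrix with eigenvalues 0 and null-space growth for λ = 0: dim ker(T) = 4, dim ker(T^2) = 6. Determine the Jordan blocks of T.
λ = 0: successive nullity increments [4, 2] count blocks of size ≥ k; block sizes are [2, 2, 1, 1].

Jordan blocks: (0, 2), (0, 2), (0, 1), (0, 1)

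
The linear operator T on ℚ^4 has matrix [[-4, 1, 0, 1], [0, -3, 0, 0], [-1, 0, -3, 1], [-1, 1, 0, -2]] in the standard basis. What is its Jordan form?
J = [[-3, 1, 0, 0], [0, -3, 0, 0], [0, 0, -3, 1], [0, 0, 0, -3]]

The characteristic polynomial is det(xI - A) = (x + 3)^4, so the eigenvalues are -3 (algebraic multiplicity 4).

For λ = -3: rank(A + 3I) = 2, rank((A + 3I)^2) = 0. The eigenspace has dimension 4 - 2 = 2, so there are 2 Jordan blocks; the rank sequence gives block sizes [2, 2].

Assembling the blocks gives the Jordan form J above.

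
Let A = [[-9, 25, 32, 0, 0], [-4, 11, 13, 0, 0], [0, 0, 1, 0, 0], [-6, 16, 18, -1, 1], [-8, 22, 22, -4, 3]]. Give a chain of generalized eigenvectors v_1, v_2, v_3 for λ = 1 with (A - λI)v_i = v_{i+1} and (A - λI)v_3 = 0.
We seek v_1 ∈ ker((A - I)^3) \ ker((A - I)^2), then set v_{i+1} = (A - I) v_i.

One such chain is v_1 = [[0, -1, 1, -1, -1]]^T, v_2 = [[7, 3, 0, 3, 2]]^T, v_3 = [[5, 2, 0, 2, 2]]^T. Check: (A - I) v_3 = [[0, 0, 0, 0, 0]]^T = 0.

v_1 = [[0, -1, 1, -1, -1]]^T, v_2 = [[7, 3, 0, 3, 2]]^T, v_3 = [[5, 2, 0, 2, 2]]^T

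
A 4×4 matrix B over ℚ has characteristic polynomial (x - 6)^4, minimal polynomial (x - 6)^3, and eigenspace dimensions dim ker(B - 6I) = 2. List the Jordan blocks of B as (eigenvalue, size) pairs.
λ = 6: algebraic multiplicity 4 (exponent in χ_B), largest block size 3 (exponent in m_B), 2 blocks (geometric multiplicity). These force block sizes [3, 1].

Jordan blocks: (6, 3), (6, 1)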